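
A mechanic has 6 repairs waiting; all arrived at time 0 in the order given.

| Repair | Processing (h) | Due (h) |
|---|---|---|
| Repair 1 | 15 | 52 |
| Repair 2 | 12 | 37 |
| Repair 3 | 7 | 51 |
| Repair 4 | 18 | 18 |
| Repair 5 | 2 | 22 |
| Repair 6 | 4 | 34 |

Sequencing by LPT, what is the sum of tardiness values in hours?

67

LPT (decreasing processing time): Repair 4 Repair 1 Repair 2 Repair 3 Repair 6 Repair 5.
Repair 4: 0→18, due 18, tardiness 0
Repair 1: 18→33, due 52, tardiness 0
Repair 2: 33→45, due 37, tardiness 8
Repair 3: 45→52, due 51, tardiness 1
Repair 6: 52→56, due 34, tardiness 22
Repair 5: 56→58, due 22, tardiness 36
Sum = 0+0+8+1+22+36 = 67.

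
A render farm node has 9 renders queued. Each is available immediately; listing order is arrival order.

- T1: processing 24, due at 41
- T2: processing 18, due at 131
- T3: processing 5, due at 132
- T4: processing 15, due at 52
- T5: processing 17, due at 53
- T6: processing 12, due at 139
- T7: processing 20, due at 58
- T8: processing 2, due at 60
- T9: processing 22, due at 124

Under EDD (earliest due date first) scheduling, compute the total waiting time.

EDD (increasing due date): T1 T4 T5 T7 T8 T9 T2 T3 T6.
T1: waits 0, runs 0→24
T4: waits 24, runs 24→39
T5: waits 39, runs 39→56
T7: waits 56, runs 56→76
T8: waits 76, runs 76→78
T9: waits 78, runs 78→100
T2: waits 100, runs 100→118
T3: waits 118, runs 118→123
T6: waits 123, runs 123→135
Sum = 0+24+39+56+76+78+100+118+123 = 614.

614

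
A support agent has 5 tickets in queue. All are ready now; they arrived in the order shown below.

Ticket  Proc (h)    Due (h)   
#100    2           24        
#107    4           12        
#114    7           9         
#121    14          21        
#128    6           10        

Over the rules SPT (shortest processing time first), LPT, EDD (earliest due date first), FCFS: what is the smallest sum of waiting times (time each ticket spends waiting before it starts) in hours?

SPT (increasing processing time): #100 #107 #128 #114 #121.
#100: waits 0, runs 0→2
#107: waits 2, runs 2→6
#128: waits 6, runs 6→12
#114: waits 12, runs 12→19
#121: waits 19, runs 19→33
Sum = 0+2+6+12+19 = 39.
LPT (decreasing processing time): #121 #114 #128 #107 #100.
#121: waits 0, runs 0→14
#114: waits 14, runs 14→21
#128: waits 21, runs 21→27
#107: waits 27, runs 27→31
#100: waits 31, runs 31→33
Sum = 0+14+21+27+31 = 93.
EDD (increasing due date): #114 #128 #107 #121 #100.
#114: waits 0, runs 0→7
#128: waits 7, runs 7→13
#107: waits 13, runs 13→17
#121: waits 17, runs 17→31
#100: waits 31, runs 31→33
Sum = 0+7+13+17+31 = 68.
FIFO (arrival order): #100 #107 #114 #121 #128.
#100: waits 0, runs 0→2
#107: waits 2, runs 2→6
#114: waits 6, runs 6→13
#121: waits 13, runs 13→27
#128: waits 27, runs 27→33
Sum = 0+2+6+13+27 = 48.
SPT 39, LPT 93, EDD 68, FIFO 48 → minimum 39.

39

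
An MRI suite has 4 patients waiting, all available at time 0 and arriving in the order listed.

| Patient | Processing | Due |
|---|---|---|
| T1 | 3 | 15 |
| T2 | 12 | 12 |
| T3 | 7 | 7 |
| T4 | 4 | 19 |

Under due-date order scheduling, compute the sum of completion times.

EDD (increasing due date): T3 T2 T1 T4.
T3: 0→7
T2: 7→19
T1: 19→22
T4: 22→26
Sum = 7+19+22+26 = 74.

74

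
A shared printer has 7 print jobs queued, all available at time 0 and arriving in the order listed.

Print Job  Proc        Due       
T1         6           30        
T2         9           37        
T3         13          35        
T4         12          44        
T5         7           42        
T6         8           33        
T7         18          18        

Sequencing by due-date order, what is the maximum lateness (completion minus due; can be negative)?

EDD (increasing due date): T7 T1 T6 T3 T2 T5 T4.
T7: 0→18, due 18, lateness 0
T1: 18→24, due 30, lateness -6
T6: 24→32, due 33, lateness -1
T3: 32→45, due 35, lateness 10
T2: 45→54, due 37, lateness 17
T5: 54→61, due 42, lateness 19
T4: 61→73, due 44, lateness 29
Maximum = 29.

29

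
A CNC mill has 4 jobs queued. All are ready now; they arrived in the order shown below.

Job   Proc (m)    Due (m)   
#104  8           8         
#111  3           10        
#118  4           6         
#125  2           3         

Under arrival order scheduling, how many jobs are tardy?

3

FIFO (arrival order): #104 #111 #118 #125.
#104: 0→8, due 8, tardiness 0
#111: 8→11, due 10, tardiness 1
#118: 11→15, due 6, tardiness 9
#125: 15→17, due 3, tardiness 14
Late jobs: 3.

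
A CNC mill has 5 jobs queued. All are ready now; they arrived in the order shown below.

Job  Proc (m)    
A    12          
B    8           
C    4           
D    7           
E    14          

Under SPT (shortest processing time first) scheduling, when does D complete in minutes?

11

SPT (increasing processing time): C D B A E.
C: 0→4
D: 4→11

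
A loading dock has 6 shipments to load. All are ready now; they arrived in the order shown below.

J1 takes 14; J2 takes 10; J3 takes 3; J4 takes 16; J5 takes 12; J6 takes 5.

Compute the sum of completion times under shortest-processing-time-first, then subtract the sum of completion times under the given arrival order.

SPT (increasing processing time): J3 J6 J2 J5 J1 J4.
J3: 0→3
J6: 3→8
J2: 8→18
J5: 18→30
J1: 30→44
J4: 44→60
Sum = 3+8+18+30+44+60 = 163.
FIFO (arrival order): J1 J2 J3 J4 J5 J6.
J1: 0→14
J2: 14→24
J3: 24→27
J4: 27→43
J5: 43→55
J6: 55→60
Sum = 14+24+27+43+55+60 = 223.
Difference = 163 − 223 = -60.

-60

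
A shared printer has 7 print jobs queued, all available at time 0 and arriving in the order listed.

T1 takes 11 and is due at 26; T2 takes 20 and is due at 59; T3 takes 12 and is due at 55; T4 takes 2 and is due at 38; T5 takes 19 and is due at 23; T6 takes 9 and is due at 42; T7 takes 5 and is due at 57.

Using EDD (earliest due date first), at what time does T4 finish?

EDD (increasing due date): T5 T1 T4 T6 T3 T7 T2.
T5: 0→19
T1: 19→30
T4: 30→32

32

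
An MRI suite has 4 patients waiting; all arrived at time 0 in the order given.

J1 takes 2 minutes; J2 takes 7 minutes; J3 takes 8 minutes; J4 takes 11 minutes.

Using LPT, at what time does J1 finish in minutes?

LPT (decreasing processing time): J4 J3 J2 J1.
J4: 0→11
J3: 11→19
J2: 19→26
J1: 26→28

28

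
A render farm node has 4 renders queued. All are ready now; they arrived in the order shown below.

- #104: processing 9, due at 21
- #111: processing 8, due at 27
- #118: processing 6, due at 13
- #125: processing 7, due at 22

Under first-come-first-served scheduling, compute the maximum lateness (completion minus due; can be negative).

10

FIFO (arrival order): #104 #111 #118 #125.
#104: 0→9, due 21, lateness -12
#111: 9→17, due 27, lateness -10
#118: 17→23, due 13, lateness 10
#125: 23→30, due 22, lateness 8
Maximum = 10.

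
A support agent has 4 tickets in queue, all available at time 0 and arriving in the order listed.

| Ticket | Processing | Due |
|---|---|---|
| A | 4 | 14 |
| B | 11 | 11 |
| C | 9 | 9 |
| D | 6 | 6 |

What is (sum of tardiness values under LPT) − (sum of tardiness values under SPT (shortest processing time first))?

14

LPT (decreasing processing time): B C D A.
B: 0→11, due 11, tardiness 0
C: 11→20, due 9, tardiness 11
D: 20→26, due 6, tardiness 20
A: 26→30, due 14, tardiness 16
Sum = 0+11+20+16 = 47.
SPT (increasing processing time): A D C B.
A: 0→4, due 14, tardiness 0
D: 4→10, due 6, tardiness 4
C: 10→19, due 9, tardiness 10
B: 19→30, due 11, tardiness 19
Sum = 0+4+10+19 = 33.
Difference = 47 − 33 = 14.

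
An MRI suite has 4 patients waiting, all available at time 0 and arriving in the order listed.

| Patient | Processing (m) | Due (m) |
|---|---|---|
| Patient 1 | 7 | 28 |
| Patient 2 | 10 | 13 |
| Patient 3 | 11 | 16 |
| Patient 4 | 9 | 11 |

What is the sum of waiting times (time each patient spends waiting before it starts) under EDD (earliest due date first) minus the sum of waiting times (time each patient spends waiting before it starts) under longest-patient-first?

EDD (increasing due date): Patient 4 Patient 2 Patient 3 Patient 1.
Patient 4: waits 0, runs 0→9
Patient 2: waits 9, runs 9→19
Patient 3: waits 19, runs 19→30
Patient 1: waits 30, runs 30→37
Sum = 0+9+19+30 = 58.
LPT (decreasing processing time): Patient 3 Patient 2 Patient 4 Patient 1.
Patient 3: waits 0, runs 0→11
Patient 2: waits 11, runs 11→21
Patient 4: waits 21, runs 21→30
Patient 1: waits 30, runs 30→37
Sum = 0+11+21+30 = 62.
Difference = 58 − 62 = -4.

-4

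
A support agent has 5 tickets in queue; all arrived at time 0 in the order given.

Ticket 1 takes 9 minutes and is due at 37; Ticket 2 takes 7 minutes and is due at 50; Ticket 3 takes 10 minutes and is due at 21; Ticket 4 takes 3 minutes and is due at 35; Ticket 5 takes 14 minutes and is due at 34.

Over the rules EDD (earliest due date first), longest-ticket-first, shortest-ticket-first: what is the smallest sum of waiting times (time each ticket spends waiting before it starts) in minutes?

EDD (increasing due date): Ticket 3 Ticket 5 Ticket 4 Ticket 1 Ticket 2.
Ticket 3: waits 0, runs 0→10
Ticket 5: waits 10, runs 10→24
Ticket 4: waits 24, runs 24→27
Ticket 1: waits 27, runs 27→36
Ticket 2: waits 36, runs 36→43
Sum = 0+10+24+27+36 = 97.
LPT (decreasing processing time): Ticket 5 Ticket 3 Ticket 1 Ticket 2 Ticket 4.
Ticket 5: waits 0, runs 0→14
Ticket 3: waits 14, runs 14→24
Ticket 1: waits 24, runs 24→33
Ticket 2: waits 33, runs 33→40
Ticket 4: waits 40, runs 40→43
Sum = 0+14+24+33+40 = 111.
SPT (increasing processing time): Ticket 4 Ticket 2 Ticket 1 Ticket 3 Ticket 5.
Ticket 4: waits 0, runs 0→3
Ticket 2: waits 3, runs 3→10
Ticket 1: waits 10, runs 10→19
Ticket 3: waits 19, runs 19→29
Ticket 5: waits 29, runs 29→43
Sum = 0+3+10+19+29 = 61.
EDD 97, LPT 111, SPT 61 → minimum 61.

61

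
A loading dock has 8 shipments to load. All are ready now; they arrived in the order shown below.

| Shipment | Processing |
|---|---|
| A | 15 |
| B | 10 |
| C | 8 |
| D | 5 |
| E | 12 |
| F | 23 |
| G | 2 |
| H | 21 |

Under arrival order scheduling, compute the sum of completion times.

405

FIFO (arrival order): A B C D E F G H.
A: 0→15
B: 15→25
C: 25→33
D: 33→38
E: 38→50
F: 50→73
G: 73→75
H: 75→96
Sum = 15+25+33+38+50+73+75+96 = 405.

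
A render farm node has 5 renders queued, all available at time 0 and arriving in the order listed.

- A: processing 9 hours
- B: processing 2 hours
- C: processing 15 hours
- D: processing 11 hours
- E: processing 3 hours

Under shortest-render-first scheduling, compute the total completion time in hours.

86

SPT (increasing processing time): B E A D C.
B: 0→2
E: 2→5
A: 5→14
D: 14→25
C: 25→40
Sum = 2+5+14+25+40 = 86.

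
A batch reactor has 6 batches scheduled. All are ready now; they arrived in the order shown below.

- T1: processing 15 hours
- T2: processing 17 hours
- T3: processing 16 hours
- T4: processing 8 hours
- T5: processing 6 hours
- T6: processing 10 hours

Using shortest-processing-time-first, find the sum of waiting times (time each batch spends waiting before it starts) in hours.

SPT (increasing processing time): T5 T4 T6 T1 T3 T2.
T5: waits 0, runs 0→6
T4: waits 6, runs 6→14
T6: waits 14, runs 14→24
T1: waits 24, runs 24→39
T3: waits 39, runs 39→55
T2: waits 55, runs 55→72
Sum = 0+6+14+24+39+55 = 138.

138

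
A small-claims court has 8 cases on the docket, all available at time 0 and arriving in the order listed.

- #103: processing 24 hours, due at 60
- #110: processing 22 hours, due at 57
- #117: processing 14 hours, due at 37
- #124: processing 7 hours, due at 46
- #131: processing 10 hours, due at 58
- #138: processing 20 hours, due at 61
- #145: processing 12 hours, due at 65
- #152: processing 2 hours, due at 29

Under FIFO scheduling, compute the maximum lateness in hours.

FIFO (arrival order): #103 #110 #117 #124 #131 #138 #145 #152.
#103: 0→24, due 60, lateness -36
#110: 24→46, due 57, lateness -11
#117: 46→60, due 37, lateness 23
#124: 60→67, due 46, lateness 21
#131: 67→77, due 58, lateness 19
#138: 77→97, due 61, lateness 36
#145: 97→109, due 65, lateness 44
#152: 109→111, due 29, lateness 82
Maximum = 82.

82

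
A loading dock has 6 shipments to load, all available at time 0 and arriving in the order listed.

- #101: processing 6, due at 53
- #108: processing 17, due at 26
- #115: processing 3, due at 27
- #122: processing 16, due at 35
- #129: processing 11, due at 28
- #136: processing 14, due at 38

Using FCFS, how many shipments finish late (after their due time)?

3

FIFO (arrival order): #101 #108 #115 #122 #129 #136.
#101: 0→6, due 53, tardiness 0
#108: 6→23, due 26, tardiness 0
#115: 23→26, due 27, tardiness 0
#122: 26→42, due 35, tardiness 7
#129: 42→53, due 28, tardiness 25
#136: 53→67, due 38, tardiness 29
Late shipments: 3.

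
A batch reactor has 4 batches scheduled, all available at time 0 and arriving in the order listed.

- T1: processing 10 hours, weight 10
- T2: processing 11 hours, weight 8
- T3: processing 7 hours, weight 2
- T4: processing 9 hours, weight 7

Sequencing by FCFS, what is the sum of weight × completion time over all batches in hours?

583

FIFO (arrival order): T1 T2 T3 T4.
T1: finishes 10, weight 10, w·C = 100
T2: finishes 21, weight 8, w·C = 168
T3: finishes 28, weight 2, w·C = 56
T4: finishes 37, weight 7, w·C = 259
Sum = 100+168+56+259 = 583.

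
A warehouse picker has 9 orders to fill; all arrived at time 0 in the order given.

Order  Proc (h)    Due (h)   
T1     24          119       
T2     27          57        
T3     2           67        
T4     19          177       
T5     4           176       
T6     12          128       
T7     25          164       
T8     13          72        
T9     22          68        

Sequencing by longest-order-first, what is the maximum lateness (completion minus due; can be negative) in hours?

LPT (decreasing processing time): T2 T7 T1 T9 T4 T8 T6 T5 T3.
T2: 0→27, due 57, lateness -30
T7: 27→52, due 164, lateness -112
T1: 52→76, due 119, lateness -43
T9: 76→98, due 68, lateness 30
T4: 98→117, due 177, lateness -60
T8: 117→130, due 72, lateness 58
T6: 130→142, due 128, lateness 14
T5: 142→146, due 176, lateness -30
T3: 146→148, due 67, lateness 81
Maximum = 81.

81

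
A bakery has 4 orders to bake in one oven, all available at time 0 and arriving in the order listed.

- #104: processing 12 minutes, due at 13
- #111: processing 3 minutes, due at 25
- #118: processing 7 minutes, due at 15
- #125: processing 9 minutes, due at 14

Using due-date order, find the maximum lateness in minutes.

EDD (increasing due date): #104 #125 #118 #111.
#104: 0→12, due 13, lateness -1
#125: 12→21, due 14, lateness 7
#118: 21→28, due 15, lateness 13
#111: 28→31, due 25, lateness 6
Maximum = 13.

13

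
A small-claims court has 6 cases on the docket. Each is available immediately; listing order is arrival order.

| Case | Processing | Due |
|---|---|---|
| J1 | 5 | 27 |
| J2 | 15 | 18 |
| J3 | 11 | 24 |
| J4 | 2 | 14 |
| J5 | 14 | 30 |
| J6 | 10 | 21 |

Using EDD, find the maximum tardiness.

27

EDD (increasing due date): J4 J2 J6 J3 J1 J5.
J4: 0→2, due 14, tardiness 0
J2: 2→17, due 18, tardiness 0
J6: 17→27, due 21, tardiness 6
J3: 27→38, due 24, tardiness 14
J1: 38→43, due 27, tardiness 16
J5: 43→57, due 30, tardiness 27
Maximum = 27.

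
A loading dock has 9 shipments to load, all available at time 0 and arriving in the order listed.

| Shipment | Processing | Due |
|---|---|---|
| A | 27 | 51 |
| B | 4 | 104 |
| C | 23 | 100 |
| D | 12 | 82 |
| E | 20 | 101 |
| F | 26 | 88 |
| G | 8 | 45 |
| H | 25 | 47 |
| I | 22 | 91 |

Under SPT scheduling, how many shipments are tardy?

3

SPT (increasing processing time): B G D E I C H F A.
B: 0→4, due 104, tardiness 0
G: 4→12, due 45, tardiness 0
D: 12→24, due 82, tardiness 0
E: 24→44, due 101, tardiness 0
I: 44→66, due 91, tardiness 0
C: 66→89, due 100, tardiness 0
H: 89→114, due 47, tardiness 67
F: 114→140, due 88, tardiness 52
A: 140→167, due 51, tardiness 116
Late shipments: 3.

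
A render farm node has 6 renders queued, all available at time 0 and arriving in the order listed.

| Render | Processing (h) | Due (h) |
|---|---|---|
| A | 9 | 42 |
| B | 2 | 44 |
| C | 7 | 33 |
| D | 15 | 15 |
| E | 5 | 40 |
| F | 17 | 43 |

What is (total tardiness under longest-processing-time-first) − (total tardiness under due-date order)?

LPT (decreasing processing time): F D A C E B.
F: 0→17, due 43, tardiness 0
D: 17→32, due 15, tardiness 17
A: 32→41, due 42, tardiness 0
C: 41→48, due 33, tardiness 15
E: 48→53, due 40, tardiness 13
B: 53→55, due 44, tardiness 11
Sum = 0+17+0+15+13+11 = 56.
EDD (increasing due date): D C E A F B.
D: 0→15, due 15, tardiness 0
C: 15→22, due 33, tardiness 0
E: 22→27, due 40, tardiness 0
A: 27→36, due 42, tardiness 0
F: 36→53, due 43, tardiness 10
B: 53→55, due 44, tardiness 11
Sum = 0+0+0+0+10+11 = 21.
Difference = 56 − 21 = 35.

35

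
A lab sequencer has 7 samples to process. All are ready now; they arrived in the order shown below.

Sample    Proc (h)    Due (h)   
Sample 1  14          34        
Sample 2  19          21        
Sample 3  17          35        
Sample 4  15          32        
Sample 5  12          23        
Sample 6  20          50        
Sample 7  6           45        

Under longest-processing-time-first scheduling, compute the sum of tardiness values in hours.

LPT (decreasing processing time): Sample 6 Sample 2 Sample 3 Sample 4 Sample 1 Sample 5 Sample 7.
Sample 6: 0→20, due 50, tardiness 0
Sample 2: 20→39, due 21, tardiness 18
Sample 3: 39→56, due 35, tardiness 21
Sample 4: 56→71, due 32, tardiness 39
Sample 1: 71→85, due 34, tardiness 51
Sample 5: 85→97, due 23, tardiness 74
Sample 7: 97→103, due 45, tardiness 58
Sum = 0+18+21+39+51+74+58 = 261.

261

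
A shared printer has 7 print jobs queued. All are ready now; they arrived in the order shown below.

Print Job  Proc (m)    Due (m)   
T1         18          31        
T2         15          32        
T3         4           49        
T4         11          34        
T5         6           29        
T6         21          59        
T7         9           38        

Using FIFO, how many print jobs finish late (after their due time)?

FIFO (arrival order): T1 T2 T3 T4 T5 T6 T7.
T1: 0→18, due 31, tardiness 0
T2: 18→33, due 32, tardiness 1
T3: 33→37, due 49, tardiness 0
T4: 37→48, due 34, tardiness 14
T5: 48→54, due 29, tardiness 25
T6: 54→75, due 59, tardiness 16
T7: 75→84, due 38, tardiness 46
Late print jobs: 5.

5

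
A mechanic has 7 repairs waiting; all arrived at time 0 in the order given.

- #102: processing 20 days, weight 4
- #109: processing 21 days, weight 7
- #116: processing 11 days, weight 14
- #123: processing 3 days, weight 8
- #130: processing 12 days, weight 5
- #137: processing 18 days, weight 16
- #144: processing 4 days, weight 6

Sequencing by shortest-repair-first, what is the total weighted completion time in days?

SPT (increasing processing time): #123 #144 #116 #130 #137 #102 #109.
#123: finishes 3, weight 8, w·C = 24
#144: finishes 7, weight 6, w·C = 42
#116: finishes 18, weight 14, w·C = 252
#130: finishes 30, weight 5, w·C = 150
#137: finishes 48, weight 16, w·C = 768
#102: finishes 68, weight 4, w·C = 272
#109: finishes 89, weight 7, w·C = 623
Sum = 24+42+252+150+768+272+623 = 2131.

2131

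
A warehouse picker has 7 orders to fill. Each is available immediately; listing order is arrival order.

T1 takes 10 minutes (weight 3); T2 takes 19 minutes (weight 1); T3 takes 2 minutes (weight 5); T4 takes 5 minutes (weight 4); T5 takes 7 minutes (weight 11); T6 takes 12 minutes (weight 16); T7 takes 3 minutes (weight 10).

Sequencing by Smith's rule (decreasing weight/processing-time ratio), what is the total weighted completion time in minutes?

WSPT (decreasing weight/processing-time ratio): T7 T3 T5 T6 T4 T1 T2.
T7: finishes 3, weight 10, w·C = 30
T3: finishes 5, weight 5, w·C = 25
T5: finishes 12, weight 11, w·C = 132
T6: finishes 24, weight 16, w·C = 384
T4: finishes 29, weight 4, w·C = 116
T1: finishes 39, weight 3, w·C = 117
T2: finishes 58, weight 1, w·C = 58
Sum = 30+25+132+384+116+117+58 = 862.

862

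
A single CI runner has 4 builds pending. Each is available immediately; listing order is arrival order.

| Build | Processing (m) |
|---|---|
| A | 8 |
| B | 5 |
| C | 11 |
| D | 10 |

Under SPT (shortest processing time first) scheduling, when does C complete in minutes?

34

SPT (increasing processing time): B A D C.
B: 0→5
A: 5→13
D: 13→23
C: 23→34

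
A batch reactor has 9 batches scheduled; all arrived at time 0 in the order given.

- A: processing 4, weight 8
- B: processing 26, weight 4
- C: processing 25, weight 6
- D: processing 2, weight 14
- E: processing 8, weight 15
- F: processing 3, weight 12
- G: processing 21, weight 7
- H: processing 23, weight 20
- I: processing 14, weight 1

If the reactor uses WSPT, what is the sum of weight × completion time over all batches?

2732

WSPT (decreasing weight/processing-time ratio): D F A E H G C B I.
D: finishes 2, weight 14, w·C = 28
F: finishes 5, weight 12, w·C = 60
A: finishes 9, weight 8, w·C = 72
E: finishes 17, weight 15, w·C = 255
H: finishes 40, weight 20, w·C = 800
G: finishes 61, weight 7, w·C = 427
C: finishes 86, weight 6, w·C = 516
B: finishes 112, weight 4, w·C = 448
I: finishes 126, weight 1, w·C = 126
Sum = 28+60+72+255+800+427+516+448+126 = 2732.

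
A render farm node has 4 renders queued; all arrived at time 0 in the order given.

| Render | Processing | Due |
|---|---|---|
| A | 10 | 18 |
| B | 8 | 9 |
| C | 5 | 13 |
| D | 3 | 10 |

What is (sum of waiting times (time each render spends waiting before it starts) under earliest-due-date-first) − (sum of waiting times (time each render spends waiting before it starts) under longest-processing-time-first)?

EDD (increasing due date): B D C A.
B: waits 0, runs 0→8
D: waits 8, runs 8→11
C: waits 11, runs 11→16
A: waits 16, runs 16→26
Sum = 0+8+11+16 = 35.
LPT (decreasing processing time): A B C D.
A: waits 0, runs 0→10
B: waits 10, runs 10→18
C: waits 18, runs 18→23
D: waits 23, runs 23→26
Sum = 0+10+18+23 = 51.
Difference = 35 − 51 = -16.

-16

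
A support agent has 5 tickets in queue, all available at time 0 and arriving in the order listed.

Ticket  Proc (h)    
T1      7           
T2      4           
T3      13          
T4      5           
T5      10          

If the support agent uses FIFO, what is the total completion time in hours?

110

FIFO (arrival order): T1 T2 T3 T4 T5.
T1: 0→7
T2: 7→11
T3: 11→24
T4: 24→29
T5: 29→39
Sum = 7+11+24+29+39 = 110.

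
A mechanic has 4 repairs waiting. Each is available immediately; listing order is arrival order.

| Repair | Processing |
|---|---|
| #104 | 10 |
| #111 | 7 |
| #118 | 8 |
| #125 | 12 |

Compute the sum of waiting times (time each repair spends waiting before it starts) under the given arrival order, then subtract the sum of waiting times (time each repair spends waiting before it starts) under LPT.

FIFO (arrival order): #104 #111 #118 #125.
#104: waits 0, runs 0→10
#111: waits 10, runs 10→17
#118: waits 17, runs 17→25
#125: waits 25, runs 25→37
Sum = 0+10+17+25 = 52.
LPT (decreasing processing time): #125 #104 #118 #111.
#125: waits 0, runs 0→12
#104: waits 12, runs 12→22
#118: waits 22, runs 22→30
#111: waits 30, runs 30→37
Sum = 0+12+22+30 = 64.
Difference = 52 − 64 = -12.

-12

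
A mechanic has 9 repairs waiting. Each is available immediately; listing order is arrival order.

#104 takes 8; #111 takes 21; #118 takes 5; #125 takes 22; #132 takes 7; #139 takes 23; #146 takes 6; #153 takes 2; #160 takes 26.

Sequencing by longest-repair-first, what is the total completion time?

796

LPT (decreasing processing time): #160 #139 #125 #111 #104 #132 #146 #118 #153.
#160: 0→26
#139: 26→49
#125: 49→71
#111: 71→92
#104: 92→100
#132: 100→107
#146: 107→113
#118: 113→118
#153: 118→120
Sum = 26+49+71+92+100+107+113+118+120 = 796.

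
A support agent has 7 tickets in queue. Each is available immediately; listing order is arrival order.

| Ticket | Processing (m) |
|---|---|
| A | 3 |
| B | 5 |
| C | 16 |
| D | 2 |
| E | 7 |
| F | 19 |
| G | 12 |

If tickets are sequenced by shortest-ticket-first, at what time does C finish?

45

SPT (increasing processing time): D A B E G C F.
D: 0→2
A: 2→5
B: 5→10
E: 10→17
G: 17→29
C: 29→45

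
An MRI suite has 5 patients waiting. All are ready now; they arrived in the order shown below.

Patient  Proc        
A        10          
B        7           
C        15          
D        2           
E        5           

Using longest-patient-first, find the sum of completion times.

LPT (decreasing processing time): C A B E D.
C: 0→15
A: 15→25
B: 25→32
E: 32→37
D: 37→39
Sum = 15+25+32+37+39 = 148.

148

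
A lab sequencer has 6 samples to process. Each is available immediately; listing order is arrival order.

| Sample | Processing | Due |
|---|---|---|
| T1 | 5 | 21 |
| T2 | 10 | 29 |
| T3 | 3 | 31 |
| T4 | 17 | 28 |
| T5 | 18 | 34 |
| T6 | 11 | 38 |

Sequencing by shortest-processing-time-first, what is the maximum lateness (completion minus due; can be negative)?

30

SPT (increasing processing time): T3 T1 T2 T6 T4 T5.
T3: 0→3, due 31, lateness -28
T1: 3→8, due 21, lateness -13
T2: 8→18, due 29, lateness -11
T6: 18→29, due 38, lateness -9
T4: 29→46, due 28, lateness 18
T5: 46→64, due 34, lateness 30
Maximum = 30.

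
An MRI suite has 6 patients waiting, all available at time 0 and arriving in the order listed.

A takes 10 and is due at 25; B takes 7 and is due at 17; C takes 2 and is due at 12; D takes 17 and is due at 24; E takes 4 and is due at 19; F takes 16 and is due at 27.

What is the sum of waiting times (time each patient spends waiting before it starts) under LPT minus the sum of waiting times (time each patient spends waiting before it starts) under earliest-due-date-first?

LPT (decreasing processing time): D F A B E C.
D: waits 0, runs 0→17
F: waits 17, runs 17→33
A: waits 33, runs 33→43
B: waits 43, runs 43→50
E: waits 50, runs 50→54
C: waits 54, runs 54→56
Sum = 0+17+33+43+50+54 = 197.
EDD (increasing due date): C B E D A F.
C: waits 0, runs 0→2
B: waits 2, runs 2→9
E: waits 9, runs 9→13
D: waits 13, runs 13→30
A: waits 30, runs 30→40
F: waits 40, runs 40→56
Sum = 0+2+9+13+30+40 = 94.
Difference = 197 − 94 = 103.

103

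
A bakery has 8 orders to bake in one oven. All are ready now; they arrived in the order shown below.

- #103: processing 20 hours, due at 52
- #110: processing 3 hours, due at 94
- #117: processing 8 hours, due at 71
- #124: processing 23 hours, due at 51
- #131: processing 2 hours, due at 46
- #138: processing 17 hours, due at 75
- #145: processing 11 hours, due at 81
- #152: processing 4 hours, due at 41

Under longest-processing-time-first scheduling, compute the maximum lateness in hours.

LPT (decreasing processing time): #124 #103 #138 #145 #117 #152 #110 #131.
#124: 0→23, due 51, lateness -28
#103: 23→43, due 52, lateness -9
#138: 43→60, due 75, lateness -15
#145: 60→71, due 81, lateness -10
#117: 71→79, due 71, lateness 8
#152: 79→83, due 41, lateness 42
#110: 83→86, due 94, lateness -8
#131: 86→88, due 46, lateness 42
Maximum = 42.

42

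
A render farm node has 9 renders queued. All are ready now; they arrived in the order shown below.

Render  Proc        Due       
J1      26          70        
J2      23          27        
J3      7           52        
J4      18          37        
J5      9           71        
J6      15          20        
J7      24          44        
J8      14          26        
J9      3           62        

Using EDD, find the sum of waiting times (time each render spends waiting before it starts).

595

EDD (increasing due date): J6 J8 J2 J4 J7 J3 J9 J1 J5.
J6: waits 0, runs 0→15
J8: waits 15, runs 15→29
J2: waits 29, runs 29→52
J4: waits 52, runs 52→70
J7: waits 70, runs 70→94
J3: waits 94, runs 94→101
J9: waits 101, runs 101→104
J1: waits 104, runs 104→130
J5: waits 130, runs 130→139
Sum = 0+15+29+52+70+94+101+104+130 = 595.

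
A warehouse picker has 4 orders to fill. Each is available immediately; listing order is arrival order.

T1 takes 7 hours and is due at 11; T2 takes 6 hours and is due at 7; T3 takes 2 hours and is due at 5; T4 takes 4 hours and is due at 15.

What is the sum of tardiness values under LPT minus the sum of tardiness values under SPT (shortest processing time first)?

LPT (decreasing processing time): T1 T2 T4 T3.
T1: 0→7, due 11, tardiness 0
T2: 7→13, due 7, tardiness 6
T4: 13→17, due 15, tardiness 2
T3: 17→19, due 5, tardiness 14
Sum = 0+6+2+14 = 22.
SPT (increasing processing time): T3 T4 T2 T1.
T3: 0→2, due 5, tardiness 0
T4: 2→6, due 15, tardiness 0
T2: 6→12, due 7, tardiness 5
T1: 12→19, due 11, tardiness 8
Sum = 0+0+5+8 = 13.
Difference = 22 − 13 = 9.

9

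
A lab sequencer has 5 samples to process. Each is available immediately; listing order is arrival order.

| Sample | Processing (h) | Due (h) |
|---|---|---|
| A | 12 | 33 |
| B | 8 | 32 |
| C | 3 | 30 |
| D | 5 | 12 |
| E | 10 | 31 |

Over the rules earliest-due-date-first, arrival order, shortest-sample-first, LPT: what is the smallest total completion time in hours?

EDD (increasing due date): D C E B A.
D: 0→5
C: 5→8
E: 8→18
B: 18→26
A: 26→38
Sum = 5+8+18+26+38 = 95.
FIFO (arrival order): A B C D E.
A: 0→12
B: 12→20
C: 20→23
D: 23→28
E: 28→38
Sum = 12+20+23+28+38 = 121.
SPT (increasing processing time): C D B E A.
C: 0→3
D: 3→8
B: 8→16
E: 16→26
A: 26→38
Sum = 3+8+16+26+38 = 91.
LPT (decreasing processing time): A E B D C.
A: 0→12
E: 12→22
B: 22→30
D: 30→35
C: 35→38
Sum = 12+22+30+35+38 = 137.
EDD 95, FIFO 121, SPT 91, LPT 137 → minimum 91.

91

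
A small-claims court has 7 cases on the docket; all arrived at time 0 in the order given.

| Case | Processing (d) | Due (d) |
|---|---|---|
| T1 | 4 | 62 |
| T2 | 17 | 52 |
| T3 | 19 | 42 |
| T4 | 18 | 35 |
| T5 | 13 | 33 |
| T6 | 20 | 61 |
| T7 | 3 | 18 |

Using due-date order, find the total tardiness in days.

EDD (increasing due date): T7 T5 T4 T3 T2 T6 T1.
T7: 0→3, due 18, tardiness 0
T5: 3→16, due 33, tardiness 0
T4: 16→34, due 35, tardiness 0
T3: 34→53, due 42, tardiness 11
T2: 53→70, due 52, tardiness 18
T6: 70→90, due 61, tardiness 29
T1: 90→94, due 62, tardiness 32
Sum = 0+0+0+11+18+29+32 = 90.

90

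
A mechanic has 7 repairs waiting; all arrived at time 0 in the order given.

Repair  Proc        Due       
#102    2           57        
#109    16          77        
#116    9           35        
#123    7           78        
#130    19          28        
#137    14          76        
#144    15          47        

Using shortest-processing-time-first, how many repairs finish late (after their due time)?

SPT (increasing processing time): #102 #123 #116 #137 #144 #109 #130.
#102: 0→2, due 57, tardiness 0
#123: 2→9, due 78, tardiness 0
#116: 9→18, due 35, tardiness 0
#137: 18→32, due 76, tardiness 0
#144: 32→47, due 47, tardiness 0
#109: 47→63, due 77, tardiness 0
#130: 63→82, due 28, tardiness 54
Late repairs: 1.

1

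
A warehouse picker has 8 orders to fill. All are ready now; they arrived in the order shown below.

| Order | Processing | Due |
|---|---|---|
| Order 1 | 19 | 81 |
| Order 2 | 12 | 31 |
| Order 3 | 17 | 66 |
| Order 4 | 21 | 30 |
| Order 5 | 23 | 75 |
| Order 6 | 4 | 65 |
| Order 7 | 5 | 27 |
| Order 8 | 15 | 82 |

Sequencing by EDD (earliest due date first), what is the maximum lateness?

34

EDD (increasing due date): Order 7 Order 4 Order 2 Order 6 Order 3 Order 5 Order 1 Order 8.
Order 7: 0→5, due 27, lateness -22
Order 4: 5→26, due 30, lateness -4
Order 2: 26→38, due 31, lateness 7
Order 6: 38→42, due 65, lateness -23
Order 3: 42→59, due 66, lateness -7
Order 5: 59→82, due 75, lateness 7
Order 1: 82→101, due 81, lateness 20
Order 8: 101→116, due 82, lateness 34
Maximum = 34.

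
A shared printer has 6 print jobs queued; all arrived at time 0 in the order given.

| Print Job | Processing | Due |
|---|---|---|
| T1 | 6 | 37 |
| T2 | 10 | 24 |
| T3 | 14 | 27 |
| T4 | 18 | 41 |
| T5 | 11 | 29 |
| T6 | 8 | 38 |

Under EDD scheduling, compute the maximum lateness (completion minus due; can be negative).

EDD (increasing due date): T2 T3 T5 T1 T6 T4.
T2: 0→10, due 24, lateness -14
T3: 10→24, due 27, lateness -3
T5: 24→35, due 29, lateness 6
T1: 35→41, due 37, lateness 4
T6: 41→49, due 38, lateness 11
T4: 49→67, due 41, lateness 26
Maximum = 26.

26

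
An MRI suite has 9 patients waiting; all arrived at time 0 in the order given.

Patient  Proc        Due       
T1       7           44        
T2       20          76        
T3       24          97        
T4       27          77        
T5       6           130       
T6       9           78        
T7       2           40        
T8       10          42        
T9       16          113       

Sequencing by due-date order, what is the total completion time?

548

EDD (increasing due date): T7 T8 T1 T2 T4 T6 T3 T9 T5.
T7: 0→2
T8: 2→12
T1: 12→19
T2: 19→39
T4: 39→66
T6: 66→75
T3: 75→99
T9: 99→115
T5: 115→121
Sum = 2+12+19+39+66+75+99+115+121 = 548.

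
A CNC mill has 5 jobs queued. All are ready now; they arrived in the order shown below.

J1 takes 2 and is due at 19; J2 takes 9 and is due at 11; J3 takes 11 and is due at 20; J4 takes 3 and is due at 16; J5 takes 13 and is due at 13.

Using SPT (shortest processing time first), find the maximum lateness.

SPT (increasing processing time): J1 J4 J2 J3 J5.
J1: 0→2, due 19, lateness -17
J4: 2→5, due 16, lateness -11
J2: 5→14, due 11, lateness 3
J3: 14→25, due 20, lateness 5
J5: 25→38, due 13, lateness 25
Maximum = 25.

25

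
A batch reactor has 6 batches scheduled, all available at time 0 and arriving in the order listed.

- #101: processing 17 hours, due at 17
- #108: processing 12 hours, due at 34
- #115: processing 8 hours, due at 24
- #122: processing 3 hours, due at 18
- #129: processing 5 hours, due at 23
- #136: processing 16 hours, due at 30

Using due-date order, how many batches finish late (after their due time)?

5

EDD (increasing due date): #101 #122 #129 #115 #136 #108.
#101: 0→17, due 17, tardiness 0
#122: 17→20, due 18, tardiness 2
#129: 20→25, due 23, tardiness 2
#115: 25→33, due 24, tardiness 9
#136: 33→49, due 30, tardiness 19
#108: 49→61, due 34, tardiness 27
Late batches: 5.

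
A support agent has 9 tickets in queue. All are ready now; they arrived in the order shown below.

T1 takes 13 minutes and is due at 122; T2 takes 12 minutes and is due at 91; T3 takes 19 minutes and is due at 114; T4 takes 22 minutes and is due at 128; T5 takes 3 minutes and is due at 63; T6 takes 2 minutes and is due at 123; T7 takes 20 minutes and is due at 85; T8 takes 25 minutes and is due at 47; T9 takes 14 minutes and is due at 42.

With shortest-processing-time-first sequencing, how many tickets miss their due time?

SPT (increasing processing time): T6 T5 T2 T1 T9 T3 T7 T4 T8.
T6: 0→2, due 123, tardiness 0
T5: 2→5, due 63, tardiness 0
T2: 5→17, due 91, tardiness 0
T1: 17→30, due 122, tardiness 0
T9: 30→44, due 42, tardiness 2
T3: 44→63, due 114, tardiness 0
T7: 63→83, due 85, tardiness 0
T4: 83→105, due 128, tardiness 0
T8: 105→130, due 47, tardiness 83
Late tickets: 2.

2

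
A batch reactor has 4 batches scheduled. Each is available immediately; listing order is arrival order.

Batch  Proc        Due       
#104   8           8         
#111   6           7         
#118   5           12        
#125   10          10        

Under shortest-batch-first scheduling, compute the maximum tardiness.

SPT (increasing processing time): #118 #111 #104 #125.
#118: 0→5, due 12, tardiness 0
#111: 5→11, due 7, tardiness 4
#104: 11→19, due 8, tardiness 11
#125: 19→29, due 10, tardiness 19
Maximum = 19.

19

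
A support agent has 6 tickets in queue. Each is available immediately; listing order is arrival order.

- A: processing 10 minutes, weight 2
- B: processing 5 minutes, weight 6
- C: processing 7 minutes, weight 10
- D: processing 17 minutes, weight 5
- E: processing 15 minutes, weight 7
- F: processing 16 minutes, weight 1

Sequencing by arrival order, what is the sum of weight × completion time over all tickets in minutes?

973

FIFO (arrival order): A B C D E F.
A: finishes 10, weight 2, w·C = 20
B: finishes 15, weight 6, w·C = 90
C: finishes 22, weight 10, w·C = 220
D: finishes 39, weight 5, w·C = 195
E: finishes 54, weight 7, w·C = 378
F: finishes 70, weight 1, w·C = 70
Sum = 20+90+220+195+378+70 = 973.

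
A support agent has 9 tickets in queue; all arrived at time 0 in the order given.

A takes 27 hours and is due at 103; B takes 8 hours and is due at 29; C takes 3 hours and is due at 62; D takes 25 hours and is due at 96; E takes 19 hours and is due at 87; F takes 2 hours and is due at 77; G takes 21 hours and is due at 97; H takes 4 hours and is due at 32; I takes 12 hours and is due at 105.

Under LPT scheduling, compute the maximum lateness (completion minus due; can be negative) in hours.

LPT (decreasing processing time): A D G E I B H C F.
A: 0→27, due 103, lateness -76
D: 27→52, due 96, lateness -44
G: 52→73, due 97, lateness -24
E: 73→92, due 87, lateness 5
I: 92→104, due 105, lateness -1
B: 104→112, due 29, lateness 83
H: 112→116, due 32, lateness 84
C: 116→119, due 62, lateness 57
F: 119→121, due 77, lateness 44
Maximum = 84.

84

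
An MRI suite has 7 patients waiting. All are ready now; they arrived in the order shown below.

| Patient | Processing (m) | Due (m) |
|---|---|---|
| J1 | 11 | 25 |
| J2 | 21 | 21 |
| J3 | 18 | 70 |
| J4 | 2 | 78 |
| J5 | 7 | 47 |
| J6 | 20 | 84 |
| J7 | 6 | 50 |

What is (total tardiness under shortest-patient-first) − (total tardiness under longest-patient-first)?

SPT (increasing processing time): J4 J7 J5 J1 J3 J6 J2.
J4: 0→2, due 78, tardiness 0
J7: 2→8, due 50, tardiness 0
J5: 8→15, due 47, tardiness 0
J1: 15→26, due 25, tardiness 1
J3: 26→44, due 70, tardiness 0
J6: 44→64, due 84, tardiness 0
J2: 64→85, due 21, tardiness 64
Sum = 0+0+0+1+0+0+64 = 65.
LPT (decreasing processing time): J2 J6 J3 J1 J5 J7 J4.
J2: 0→21, due 21, tardiness 0
J6: 21→41, due 84, tardiness 0
J3: 41→59, due 70, tardiness 0
J1: 59→70, due 25, tardiness 45
J5: 70→77, due 47, tardiness 30
J7: 77→83, due 50, tardiness 33
J4: 83→85, due 78, tardiness 7
Sum = 0+0+0+45+30+33+7 = 115.
Difference = 65 − 115 = -50.

-50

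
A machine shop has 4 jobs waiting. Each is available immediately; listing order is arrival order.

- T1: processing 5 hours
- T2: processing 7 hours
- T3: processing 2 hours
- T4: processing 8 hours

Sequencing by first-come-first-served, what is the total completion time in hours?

53

FIFO (arrival order): T1 T2 T3 T4.
T1: 0→5
T2: 5→12
T3: 12→14
T4: 14→22
Sum = 5+12+14+22 = 53.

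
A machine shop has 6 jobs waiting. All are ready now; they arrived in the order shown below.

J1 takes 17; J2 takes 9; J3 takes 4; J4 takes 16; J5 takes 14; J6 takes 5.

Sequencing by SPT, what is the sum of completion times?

SPT (increasing processing time): J3 J6 J2 J5 J4 J1.
J3: 0→4
J6: 4→9
J2: 9→18
J5: 18→32
J4: 32→48
J1: 48→65
Sum = 4+9+18+32+48+65 = 176.

176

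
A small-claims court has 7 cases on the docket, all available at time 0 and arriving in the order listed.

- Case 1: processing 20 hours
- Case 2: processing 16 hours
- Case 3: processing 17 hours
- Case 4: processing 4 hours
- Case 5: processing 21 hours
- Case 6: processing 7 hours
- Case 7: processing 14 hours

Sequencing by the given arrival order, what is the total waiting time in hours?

FIFO (arrival order): Case 1 Case 2 Case 3 Case 4 Case 5 Case 6 Case 7.
Case 1: waits 0, runs 0→20
Case 2: waits 20, runs 20→36
Case 3: waits 36, runs 36→53
Case 4: waits 53, runs 53→57
Case 5: waits 57, runs 57→78
Case 6: waits 78, runs 78→85
Case 7: waits 85, runs 85→99
Sum = 0+20+36+53+57+78+85 = 329.

329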